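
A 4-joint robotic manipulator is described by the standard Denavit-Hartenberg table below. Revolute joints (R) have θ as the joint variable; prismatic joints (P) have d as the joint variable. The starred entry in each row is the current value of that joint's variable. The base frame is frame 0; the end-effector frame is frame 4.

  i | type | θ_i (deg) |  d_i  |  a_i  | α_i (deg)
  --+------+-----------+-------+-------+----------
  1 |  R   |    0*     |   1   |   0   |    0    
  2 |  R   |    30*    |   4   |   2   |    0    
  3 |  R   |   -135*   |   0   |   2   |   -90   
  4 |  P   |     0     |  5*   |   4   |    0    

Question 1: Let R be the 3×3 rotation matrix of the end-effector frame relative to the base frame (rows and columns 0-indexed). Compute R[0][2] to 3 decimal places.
End-effector z-axis (col 2 of R) = (0.9659,-0.2588,0.0000)
R[0][2] = 0.9659

0.966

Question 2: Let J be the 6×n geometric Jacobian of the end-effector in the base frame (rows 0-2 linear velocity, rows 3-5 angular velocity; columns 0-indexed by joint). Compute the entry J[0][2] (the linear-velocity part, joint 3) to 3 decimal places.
7.090

axis z_2 = (0.0000,0.0000,1.0000); lever o_n−o_2 = (3.2767,-7.0897,0.0000)
cross product → J_v[:, 2] = (7.0897,3.2767,-0.0000)
J_ω[:, 2] = z_2
entry J[0][2] = 7.0897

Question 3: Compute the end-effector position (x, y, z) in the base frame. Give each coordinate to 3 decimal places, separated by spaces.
after link 1: o_1 = (0.0000, 0.0000, 1.0000)
after link 2: o_2 = (1.7321, 1.0000, 5.0000)
after link 3: o_3 = (1.2144, -0.9319, 5.0000)
after link 4: o_4 = (5.0088, -6.0897, 5.0000)

5.009 -6.090 5.000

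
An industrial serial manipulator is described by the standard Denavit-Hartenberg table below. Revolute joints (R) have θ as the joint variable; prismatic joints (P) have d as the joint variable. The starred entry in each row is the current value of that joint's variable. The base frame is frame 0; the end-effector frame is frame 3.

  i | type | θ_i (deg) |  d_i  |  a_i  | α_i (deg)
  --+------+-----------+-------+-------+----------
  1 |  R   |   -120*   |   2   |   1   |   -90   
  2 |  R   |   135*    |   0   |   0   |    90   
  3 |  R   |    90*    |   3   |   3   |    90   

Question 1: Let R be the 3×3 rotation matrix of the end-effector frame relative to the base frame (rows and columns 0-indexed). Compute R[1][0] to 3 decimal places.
End-effector x-axis (col 0 of R) = (0.8660,-0.5000,0.0000)
R[1][0] = -0.5000

-0.500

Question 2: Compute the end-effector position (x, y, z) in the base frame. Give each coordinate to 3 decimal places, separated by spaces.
after link 1: o_1 = (-0.5000, -0.8660, 2.0000)
after link 2: o_2 = (-0.5000, -0.8660, 2.0000)
after link 3: o_3 = (1.0374, -4.2031, -0.1213)

1.037 -4.203 -0.121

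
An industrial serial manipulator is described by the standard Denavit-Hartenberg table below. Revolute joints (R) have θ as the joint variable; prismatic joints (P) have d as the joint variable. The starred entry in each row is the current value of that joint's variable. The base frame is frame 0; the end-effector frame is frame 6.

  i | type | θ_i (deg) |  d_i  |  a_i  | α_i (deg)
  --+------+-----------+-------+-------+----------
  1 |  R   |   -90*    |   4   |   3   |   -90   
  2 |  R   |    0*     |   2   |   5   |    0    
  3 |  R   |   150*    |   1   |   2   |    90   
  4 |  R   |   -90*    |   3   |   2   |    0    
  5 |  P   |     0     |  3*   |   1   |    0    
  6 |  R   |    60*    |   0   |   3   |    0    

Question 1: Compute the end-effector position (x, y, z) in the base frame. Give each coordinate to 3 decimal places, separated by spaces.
after link 1: o_1 = (0.0000, -3.0000, 4.0000)
after link 2: o_2 = (2.0000, -8.0000, 4.0000)
after link 3: o_3 = (3.0000, -6.2679, 3.0000)
after link 4: o_4 = (1.0000, -7.7679, 0.4019)
after link 5: o_5 = (0.0000, -9.2679, -2.1962)
after link 6: o_6 = (-1.5000, -7.0179, -3.4952)

-1.500 -7.018 -3.495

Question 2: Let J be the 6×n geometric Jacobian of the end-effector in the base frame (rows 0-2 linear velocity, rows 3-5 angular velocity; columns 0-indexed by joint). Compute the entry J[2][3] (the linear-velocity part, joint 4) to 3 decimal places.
axis z_3 = (0.0000,-0.5000,-0.8660); lever o_n−o_3 = (-4.5000,-0.7500,-6.4952)
cross product → J_v[:, 3] = (2.5981,3.8971,-2.2500)
J_ω[:, 3] = z_3
entry J[2][3] = -2.2500

-2.250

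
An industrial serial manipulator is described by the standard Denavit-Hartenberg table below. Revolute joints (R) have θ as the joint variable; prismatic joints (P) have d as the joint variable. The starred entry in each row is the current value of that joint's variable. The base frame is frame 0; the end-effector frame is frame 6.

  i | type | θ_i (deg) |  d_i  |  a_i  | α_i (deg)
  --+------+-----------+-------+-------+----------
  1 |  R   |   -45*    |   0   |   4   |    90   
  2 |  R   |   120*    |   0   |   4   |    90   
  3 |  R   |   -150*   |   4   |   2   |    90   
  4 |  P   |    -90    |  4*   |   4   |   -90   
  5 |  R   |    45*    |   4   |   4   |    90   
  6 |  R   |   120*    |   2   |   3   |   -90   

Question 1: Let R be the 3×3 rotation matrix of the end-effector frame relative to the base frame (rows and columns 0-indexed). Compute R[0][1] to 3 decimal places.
0.741

End-effector y-axis (col 1 of R) = (0.7410,0.1250,0.6597)
R[0][1] = 0.7410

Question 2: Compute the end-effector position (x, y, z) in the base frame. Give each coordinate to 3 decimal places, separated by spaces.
3.550 -1.936 -6.154

after link 1: o_1 = (2.8284, -2.8284, 0.0000)
after link 2: o_2 = (1.4142, -1.4142, 3.4641)
after link 3: o_3 = (5.1832, -3.7690, 3.9641)
after link 4: o_4 = (0.9913, -4.4761, 0.2321)
after link 5: o_5 = (3.1303, -0.3225, -2.9574)
after link 6: o_6 = (3.5498, -1.9360, -6.1544)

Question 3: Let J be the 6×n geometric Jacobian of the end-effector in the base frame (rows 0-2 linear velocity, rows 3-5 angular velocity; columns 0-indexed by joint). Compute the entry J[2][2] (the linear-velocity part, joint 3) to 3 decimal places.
axis z_2 = (0.6124,-0.6124,0.5000); lever o_n−o_2 = (2.1356,-0.5218,-9.6185)
cross product → J_v[:, 2] = (6.1510,6.9579,0.9882)
J_ω[:, 2] = z_2
entry J[2][2] = 0.9882

0.988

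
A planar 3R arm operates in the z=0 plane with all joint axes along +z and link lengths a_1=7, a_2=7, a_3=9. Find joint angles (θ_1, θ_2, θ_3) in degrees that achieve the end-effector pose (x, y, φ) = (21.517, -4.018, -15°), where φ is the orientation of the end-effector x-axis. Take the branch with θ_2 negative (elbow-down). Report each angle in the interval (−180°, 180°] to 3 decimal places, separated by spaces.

14.998 -44.999 15.001

wrist centre = target − a_3·(cos φ, sin φ) = (12.8237, -1.6886)
cos θ_2 = (167.2979−7²−7²)/(2·7·7) = 0.7071; θ_2 = -44.9988° (elbow-down)
β = atan2(-1.6886,12.8237) = -7.5016°; ψ = atan2(-4.9496,11.9499) = -22.4994°
θ_1 = β − ψ = 14.9978°
θ_3 = φ − θ_1 − θ_2 = 15.0010° (wrapped to (-180°,180°])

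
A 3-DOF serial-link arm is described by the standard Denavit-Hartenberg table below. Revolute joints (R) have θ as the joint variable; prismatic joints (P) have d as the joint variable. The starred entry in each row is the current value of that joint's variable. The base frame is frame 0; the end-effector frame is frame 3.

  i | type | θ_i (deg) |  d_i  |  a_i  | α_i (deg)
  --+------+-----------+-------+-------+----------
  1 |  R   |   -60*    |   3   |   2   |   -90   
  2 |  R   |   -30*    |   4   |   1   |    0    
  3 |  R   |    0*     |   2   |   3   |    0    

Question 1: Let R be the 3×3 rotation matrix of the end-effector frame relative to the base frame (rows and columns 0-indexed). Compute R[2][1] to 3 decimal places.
-0.866

End-effector y-axis (col 1 of R) = (0.2500,-0.4330,-0.8660)
R[2][1] = -0.8660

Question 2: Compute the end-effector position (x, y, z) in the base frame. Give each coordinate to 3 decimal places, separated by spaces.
7.928 -1.732 5.000

after link 1: o_1 = (1.0000, -1.7321, 3.0000)
after link 2: o_2 = (4.8971, -0.4821, 3.5000)
after link 3: o_3 = (7.9282, -1.7321, 5.0000)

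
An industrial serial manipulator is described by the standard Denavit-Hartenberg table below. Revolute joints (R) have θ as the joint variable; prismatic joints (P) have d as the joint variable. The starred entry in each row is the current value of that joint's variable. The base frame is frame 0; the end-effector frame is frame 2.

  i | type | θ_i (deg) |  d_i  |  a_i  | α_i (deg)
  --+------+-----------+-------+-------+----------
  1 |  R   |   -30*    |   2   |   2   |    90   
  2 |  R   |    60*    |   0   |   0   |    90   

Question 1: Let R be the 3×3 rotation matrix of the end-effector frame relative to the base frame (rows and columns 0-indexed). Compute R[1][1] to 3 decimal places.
-0.866

End-effector y-axis (col 1 of R) = (-0.5000,-0.8660,0.0000)
R[1][1] = -0.8660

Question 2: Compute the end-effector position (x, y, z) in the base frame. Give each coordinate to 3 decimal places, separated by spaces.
after link 1: o_1 = (1.7321, -1.0000, 2.0000)
after link 2: o_2 = (1.7321, -1.0000, 2.0000)

1.732 -1.000 2.000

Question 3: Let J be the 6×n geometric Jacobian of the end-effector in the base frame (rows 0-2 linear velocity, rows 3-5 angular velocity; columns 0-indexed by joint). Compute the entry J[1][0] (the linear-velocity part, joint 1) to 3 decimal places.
1.732

axis z_0 = ẑ; lever o_n−o_0 = (1.7321,-1.0000,2.0000)
cross product → J_v[:, 0] = (1.0000,1.7321,-0.0000)
J_ω[:, 0] = z_0
entry J[1][0] = 1.7321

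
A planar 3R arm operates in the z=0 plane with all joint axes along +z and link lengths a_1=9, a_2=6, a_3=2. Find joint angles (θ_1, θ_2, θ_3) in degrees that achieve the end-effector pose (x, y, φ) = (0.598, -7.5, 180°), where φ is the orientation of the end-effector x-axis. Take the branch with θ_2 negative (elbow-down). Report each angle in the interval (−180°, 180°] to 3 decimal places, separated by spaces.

-30.000 -120.000 -29.999

wrist centre = target − a_3·(cos φ, sin φ) = (2.5980, -7.5000)
cos θ_2 = (62.9996−9²−6²)/(2·9·6) = -0.5000; θ_2 = -120.0002° (elbow-down)
β = atan2(-7.5000,2.5980) = -70.8939°; ψ = atan2(-5.1961,6.0000) = -40.8934°
θ_1 = β − ψ = -30.0005°
θ_3 = φ − θ_1 − θ_2 = -29.9993° (wrapped to (-180°,180°])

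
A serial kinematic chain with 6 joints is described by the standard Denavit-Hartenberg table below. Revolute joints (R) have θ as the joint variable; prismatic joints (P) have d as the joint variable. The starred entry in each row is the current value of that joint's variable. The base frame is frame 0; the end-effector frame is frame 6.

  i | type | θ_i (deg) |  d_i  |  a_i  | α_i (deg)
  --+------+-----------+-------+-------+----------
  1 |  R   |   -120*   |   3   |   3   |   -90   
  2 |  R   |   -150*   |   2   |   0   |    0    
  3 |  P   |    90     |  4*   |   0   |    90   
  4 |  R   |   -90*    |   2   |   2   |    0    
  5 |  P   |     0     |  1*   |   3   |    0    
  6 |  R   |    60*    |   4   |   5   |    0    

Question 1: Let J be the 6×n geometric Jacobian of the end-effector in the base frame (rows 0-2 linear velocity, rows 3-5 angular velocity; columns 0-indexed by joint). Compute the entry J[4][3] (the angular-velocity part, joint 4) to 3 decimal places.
axis z_3 = (0.4330,0.7500,0.5000); lever o_n−o_3 = (-4.5466,7.1250,7.2500)
cross product → J_v[:, 3] = (1.8750,-5.4127,6.4952)
J_ω[:, 3] = z_3
entry J[4][3] = 0.7500

0.750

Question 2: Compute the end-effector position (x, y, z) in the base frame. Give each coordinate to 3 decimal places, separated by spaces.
-0.850 1.527 10.250

after link 1: o_1 = (-1.5000, -2.5981, 3.0000)
after link 2: o_2 = (0.2321, -3.5981, 3.0000)
after link 3: o_3 = (3.6962, -5.5981, 3.0000)
after link 4: o_4 = (2.8301, -3.0981, 4.0000)
after link 5: o_5 = (0.6651, -0.8481, 4.5000)
after link 6: o_6 = (-0.8505, 1.5269, 10.2500)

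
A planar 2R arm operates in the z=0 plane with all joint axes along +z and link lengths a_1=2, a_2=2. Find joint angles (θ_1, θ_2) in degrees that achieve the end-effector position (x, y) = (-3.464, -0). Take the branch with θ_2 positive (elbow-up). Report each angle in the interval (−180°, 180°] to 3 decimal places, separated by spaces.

149.997 60.006

cos θ_2 = (11.9993−2²−2²)/(2·2·2) = 0.4999; θ_2 = 60.0058° (elbow-up)
β = atan2(-0.0000,-3.4640) = -180.0000°; ψ = atan2(1.7322,2.9998) = 30.0029°
θ_1 = β − ψ = -210.0029°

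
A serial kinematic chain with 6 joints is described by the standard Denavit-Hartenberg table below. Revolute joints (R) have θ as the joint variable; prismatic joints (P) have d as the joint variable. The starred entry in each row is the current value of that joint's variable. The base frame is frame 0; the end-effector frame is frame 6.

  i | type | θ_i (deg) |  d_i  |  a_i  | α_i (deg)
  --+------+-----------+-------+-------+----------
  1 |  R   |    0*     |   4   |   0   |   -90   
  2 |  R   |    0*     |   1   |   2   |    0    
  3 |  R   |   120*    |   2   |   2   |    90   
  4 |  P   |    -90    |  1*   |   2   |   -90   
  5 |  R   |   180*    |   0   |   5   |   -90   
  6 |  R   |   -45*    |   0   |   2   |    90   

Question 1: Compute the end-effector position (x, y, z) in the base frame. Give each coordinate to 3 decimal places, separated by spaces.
1.159 7.414 0.543

after link 1: o_1 = (0.0000, 0.0000, 4.0000)
after link 2: o_2 = (2.0000, 1.0000, 4.0000)
after link 3: o_3 = (1.0000, 3.0000, 2.2679)
after link 4: o_4 = (1.8660, 1.0000, 1.7679)
after link 5: o_5 = (1.8660, 6.0000, 1.7679)
after link 6: o_6 = (1.1589, 7.4142, 0.5432)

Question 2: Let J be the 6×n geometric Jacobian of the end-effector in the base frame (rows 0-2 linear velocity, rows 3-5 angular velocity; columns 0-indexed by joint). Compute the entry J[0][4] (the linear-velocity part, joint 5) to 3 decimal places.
5.555

axis z_4 = (-0.5000,0.0000,-0.8660); lever o_n−o_4 = (-0.7071,6.4142,-1.2247)
cross product → J_v[:, 4] = (5.5549,0.0000,-3.2071)
J_ω[:, 4] = z_4
entry J[0][4] = 5.5549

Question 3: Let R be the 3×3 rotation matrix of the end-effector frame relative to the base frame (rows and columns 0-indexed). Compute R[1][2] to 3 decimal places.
End-effector z-axis (col 2 of R) = (-0.3536,-0.7071,-0.6124)
R[1][2] = -0.7071

-0.707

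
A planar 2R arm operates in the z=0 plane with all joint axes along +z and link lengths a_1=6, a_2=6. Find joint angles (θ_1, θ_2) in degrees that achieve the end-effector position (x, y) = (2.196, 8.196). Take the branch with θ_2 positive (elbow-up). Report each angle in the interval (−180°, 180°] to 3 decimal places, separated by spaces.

cos θ_2 = (71.9968−6²−6²)/(2·6·6) = -0.0000; θ_2 = 90.0025° (elbow-up)
β = atan2(8.1960,2.1960) = 75.0007°; ψ = atan2(6.0000,5.9997) = 45.0013°
θ_1 = β − ψ = 29.9995°

29.999 90.003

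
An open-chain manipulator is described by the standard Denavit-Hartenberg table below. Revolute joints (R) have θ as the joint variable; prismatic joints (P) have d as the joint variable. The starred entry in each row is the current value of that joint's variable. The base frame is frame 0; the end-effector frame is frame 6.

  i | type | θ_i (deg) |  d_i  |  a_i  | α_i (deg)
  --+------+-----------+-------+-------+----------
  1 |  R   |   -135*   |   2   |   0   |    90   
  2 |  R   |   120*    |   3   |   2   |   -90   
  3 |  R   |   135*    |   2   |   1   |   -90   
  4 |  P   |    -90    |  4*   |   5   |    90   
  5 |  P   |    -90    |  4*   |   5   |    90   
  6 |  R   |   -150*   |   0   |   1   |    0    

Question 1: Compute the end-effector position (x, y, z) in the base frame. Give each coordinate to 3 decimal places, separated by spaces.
after link 1: o_1 = (0.0000, 0.0000, 2.0000)
after link 2: o_2 = (-1.4142, 2.8284, 3.7321)
after link 3: o_3 = (0.0605, 3.3032, 2.1197)
after link 4: o_4 = (0.1224, 7.3650, -2.8298)
after link 5: o_5 = (2.8724, 9.1150, 2.6815)
after link 6: o_6 = (2.3479, 8.9565, 1.8450)

2.348 8.957 1.845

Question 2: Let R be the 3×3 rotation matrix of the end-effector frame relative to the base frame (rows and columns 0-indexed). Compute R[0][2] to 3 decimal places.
-0.612

End-effector z-axis (col 2 of R) = (-0.6124,-0.6124,0.5000)
R[0][2] = -0.6124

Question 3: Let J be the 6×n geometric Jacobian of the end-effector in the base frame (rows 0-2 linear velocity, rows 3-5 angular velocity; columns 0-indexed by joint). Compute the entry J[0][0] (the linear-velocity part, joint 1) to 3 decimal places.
-8.957

axis z_0 = ẑ; lever o_n−o_0 = (2.3479,8.9565,1.8450)
cross product → J_v[:, 0] = (-8.9565,2.3479,0.0000)
J_ω[:, 0] = z_0
entry J[0][0] = -8.9565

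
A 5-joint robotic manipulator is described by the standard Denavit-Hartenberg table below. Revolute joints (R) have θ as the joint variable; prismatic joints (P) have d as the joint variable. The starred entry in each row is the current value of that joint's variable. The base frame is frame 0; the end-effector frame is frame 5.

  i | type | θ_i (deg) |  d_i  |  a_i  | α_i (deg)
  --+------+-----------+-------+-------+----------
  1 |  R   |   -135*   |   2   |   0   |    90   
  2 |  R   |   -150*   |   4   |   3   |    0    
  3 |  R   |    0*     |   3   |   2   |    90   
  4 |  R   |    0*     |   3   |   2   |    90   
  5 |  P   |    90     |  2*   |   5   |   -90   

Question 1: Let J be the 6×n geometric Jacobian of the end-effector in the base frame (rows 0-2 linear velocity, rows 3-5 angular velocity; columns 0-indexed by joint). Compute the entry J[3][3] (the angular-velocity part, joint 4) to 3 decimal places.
0.354

axis z_3 = (0.3536,0.3536,0.8660); lever o_n−o_3 = (5.4674,2.6390,5.9282)
cross product → J_v[:, 3] = (-0.1895,2.6390,-1.0000)
J_ω[:, 3] = z_3
entry J[3][3] = 0.3536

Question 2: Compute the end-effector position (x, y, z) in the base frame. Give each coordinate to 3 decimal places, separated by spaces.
3.580 10.651 5.428

after link 1: o_1 = (0.0000, 0.0000, 2.0000)
after link 2: o_2 = (-0.9913, 4.6655, 0.5000)
after link 3: o_3 = (-1.8879, 8.0116, -0.5000)
after link 4: o_4 = (0.3975, 10.2970, 1.0981)
after link 5: o_5 = (3.5795, 10.6506, 5.4282)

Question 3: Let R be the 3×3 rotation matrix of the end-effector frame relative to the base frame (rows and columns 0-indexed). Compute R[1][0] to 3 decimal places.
0.354

End-effector x-axis (col 0 of R) = (0.3536,0.3536,0.8660)
R[1][0] = 0.3536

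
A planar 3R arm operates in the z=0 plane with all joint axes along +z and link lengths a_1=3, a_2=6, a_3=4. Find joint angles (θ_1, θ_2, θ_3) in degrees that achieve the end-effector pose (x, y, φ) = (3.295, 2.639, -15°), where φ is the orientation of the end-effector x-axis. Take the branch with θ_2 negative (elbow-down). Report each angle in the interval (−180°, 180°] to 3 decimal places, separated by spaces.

wrist centre = target − a_3·(cos φ, sin φ) = (-0.5687, 3.6743)
cos θ_2 = (13.8237−3²−6²)/(2·3·6) = -0.8660; θ_2 = -149.9980° (elbow-down)
β = atan2(3.6743,-0.5687) = 98.7984°; ψ = atan2(-3.0002,-2.1960) = -126.2030°
θ_1 = β − ψ = 225.0014°
θ_3 = φ − θ_1 − θ_2 = -90.0035° (wrapped to (-180°,180°])

-134.999 -149.998 -90.003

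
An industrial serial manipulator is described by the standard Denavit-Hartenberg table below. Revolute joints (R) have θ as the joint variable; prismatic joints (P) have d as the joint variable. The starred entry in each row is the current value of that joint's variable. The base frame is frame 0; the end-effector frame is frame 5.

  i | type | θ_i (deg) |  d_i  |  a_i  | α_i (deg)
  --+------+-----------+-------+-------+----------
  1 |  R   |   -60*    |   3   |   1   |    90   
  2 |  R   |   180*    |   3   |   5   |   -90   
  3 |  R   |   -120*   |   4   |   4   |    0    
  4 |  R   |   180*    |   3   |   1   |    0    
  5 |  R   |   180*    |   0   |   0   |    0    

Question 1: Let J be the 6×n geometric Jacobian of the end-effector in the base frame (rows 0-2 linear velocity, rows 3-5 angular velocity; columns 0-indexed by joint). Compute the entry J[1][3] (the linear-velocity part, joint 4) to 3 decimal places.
axis z_3 = (-0.0000,0.0000,-1.0000); lever o_n−o_3 = (0.5000,0.8660,-3.0000)
cross product → J_v[:, 3] = (0.8660,-0.5000,-0.0000)
J_ω[:, 3] = z_3
entry J[1][3] = -0.5000

-0.500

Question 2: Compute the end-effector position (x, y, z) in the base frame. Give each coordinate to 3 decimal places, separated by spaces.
after link 1: o_1 = (0.5000, -0.8660, 3.0000)
after link 2: o_2 = (-4.5981, 1.9641, 3.0000)
after link 3: o_3 = (-6.5981, -1.5000, -1.0000)
after link 4: o_4 = (-6.0981, -0.6340, -4.0000)
after link 5: o_5 = (-6.0981, -0.6340, -4.0000)

-6.098 -0.634 -4.000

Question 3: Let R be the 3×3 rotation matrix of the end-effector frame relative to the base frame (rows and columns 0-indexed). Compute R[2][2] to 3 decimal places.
End-effector z-axis (col 2 of R) = (-0.0000,0.0000,-1.0000)
R[2][2] = -1.0000

-1.000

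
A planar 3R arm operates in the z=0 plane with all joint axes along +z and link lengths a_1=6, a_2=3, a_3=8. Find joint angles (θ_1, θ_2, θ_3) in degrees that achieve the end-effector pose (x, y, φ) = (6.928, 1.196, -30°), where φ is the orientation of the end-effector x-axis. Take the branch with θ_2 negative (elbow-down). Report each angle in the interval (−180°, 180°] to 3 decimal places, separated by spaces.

120.002 -120.003 -29.999

wrist centre = target − a_3·(cos φ, sin φ) = (-0.0002, 5.1960)
cos θ_2 = (26.9984−6²−3²)/(2·6·3) = -0.5000; θ_2 = -120.0029° (elbow-down)
β = atan2(5.1960,-0.0002) = 90.0022°; ψ = atan2(-2.5980,4.4999) = -30.0000°
θ_1 = β − ψ = 120.0022°
θ_3 = φ − θ_1 − θ_2 = -29.9993° (wrapped to (-180°,180°])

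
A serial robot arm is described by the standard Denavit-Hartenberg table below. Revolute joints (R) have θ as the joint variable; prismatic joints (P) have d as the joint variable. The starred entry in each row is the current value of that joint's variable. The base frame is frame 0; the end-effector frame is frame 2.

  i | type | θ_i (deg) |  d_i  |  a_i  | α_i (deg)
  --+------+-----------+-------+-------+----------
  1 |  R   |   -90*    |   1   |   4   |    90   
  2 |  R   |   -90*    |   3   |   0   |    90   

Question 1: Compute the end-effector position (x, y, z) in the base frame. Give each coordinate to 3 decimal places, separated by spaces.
-3.000 -4.000 1.000

after link 1: o_1 = (0.0000, -4.0000, 1.0000)
after link 2: o_2 = (-3.0000, -4.0000, 1.0000)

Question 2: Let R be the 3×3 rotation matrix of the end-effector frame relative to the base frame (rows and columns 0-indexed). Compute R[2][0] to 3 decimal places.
End-effector x-axis (col 0 of R) = (-0.0000,-0.0000,-1.0000)
R[2][0] = -1.0000

-1.000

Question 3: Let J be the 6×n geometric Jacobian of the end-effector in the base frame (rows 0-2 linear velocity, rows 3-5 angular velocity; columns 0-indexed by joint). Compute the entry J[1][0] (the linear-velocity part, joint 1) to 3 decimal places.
axis z_0 = ẑ; lever o_n−o_0 = (-3.0000,-4.0000,1.0000)
cross product → J_v[:, 0] = (4.0000,-3.0000,0.0000)
J_ω[:, 0] = z_0
entry J[1][0] = -3.0000

-3.000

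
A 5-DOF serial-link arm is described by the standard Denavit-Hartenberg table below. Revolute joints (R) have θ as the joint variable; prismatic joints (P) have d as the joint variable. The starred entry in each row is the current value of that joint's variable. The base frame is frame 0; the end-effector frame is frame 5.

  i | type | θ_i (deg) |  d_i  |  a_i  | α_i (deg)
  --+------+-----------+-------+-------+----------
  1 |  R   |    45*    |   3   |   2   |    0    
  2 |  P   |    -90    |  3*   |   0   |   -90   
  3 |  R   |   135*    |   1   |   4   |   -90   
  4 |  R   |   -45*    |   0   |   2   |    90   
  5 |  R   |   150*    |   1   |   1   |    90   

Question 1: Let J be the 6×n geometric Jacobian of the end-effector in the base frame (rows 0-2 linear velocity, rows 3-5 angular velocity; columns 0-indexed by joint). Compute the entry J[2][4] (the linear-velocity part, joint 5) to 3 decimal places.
-0.362

axis z_4 = (0.8536,0.1464,0.5000); lever o_n−o_4 = (0.4767,-0.3428,1.2866)
cross product → J_v[:, 4] = (0.3598,-0.8598,-0.3624)
J_ω[:, 4] = z_4
entry J[2][4] = -0.3624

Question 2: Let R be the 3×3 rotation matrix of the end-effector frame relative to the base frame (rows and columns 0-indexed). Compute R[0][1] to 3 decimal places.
End-effector y-axis (col 1 of R) = (0.8536,0.1464,0.5000)
R[0][1] = 0.8536

0.854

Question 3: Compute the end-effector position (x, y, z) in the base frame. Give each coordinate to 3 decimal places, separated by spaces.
after link 1: o_1 = (1.4142, 1.4142, 3.0000)
after link 2: o_2 = (1.4142, 1.4142, 6.0000)
after link 3: o_3 = (0.1213, 4.1213, 3.1716)
after link 4: o_4 = (0.4142, 5.8284, 2.1716)
after link 5: o_5 = (0.8909, 5.4857, 3.4581)

0.891 5.486 3.458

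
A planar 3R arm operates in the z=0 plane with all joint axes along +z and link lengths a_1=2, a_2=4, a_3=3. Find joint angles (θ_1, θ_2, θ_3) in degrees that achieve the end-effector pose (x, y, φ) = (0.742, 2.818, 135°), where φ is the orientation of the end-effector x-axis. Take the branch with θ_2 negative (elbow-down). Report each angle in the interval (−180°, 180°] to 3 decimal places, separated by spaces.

120.014 -135.012 149.998

wrist centre = target − a_3·(cos φ, sin φ) = (2.8633, 0.6967)
cos θ_2 = (8.6840−2²−4²)/(2·2·4) = -0.7073; θ_2 = -135.0118° (elbow-down)
β = atan2(0.6967,2.8633) = 13.6750°; ψ = atan2(-2.8278,-0.8290) = -106.3390°
θ_1 = β − ψ = 120.0140°
θ_3 = φ − θ_1 − θ_2 = 149.9978° (wrapped to (-180°,180°])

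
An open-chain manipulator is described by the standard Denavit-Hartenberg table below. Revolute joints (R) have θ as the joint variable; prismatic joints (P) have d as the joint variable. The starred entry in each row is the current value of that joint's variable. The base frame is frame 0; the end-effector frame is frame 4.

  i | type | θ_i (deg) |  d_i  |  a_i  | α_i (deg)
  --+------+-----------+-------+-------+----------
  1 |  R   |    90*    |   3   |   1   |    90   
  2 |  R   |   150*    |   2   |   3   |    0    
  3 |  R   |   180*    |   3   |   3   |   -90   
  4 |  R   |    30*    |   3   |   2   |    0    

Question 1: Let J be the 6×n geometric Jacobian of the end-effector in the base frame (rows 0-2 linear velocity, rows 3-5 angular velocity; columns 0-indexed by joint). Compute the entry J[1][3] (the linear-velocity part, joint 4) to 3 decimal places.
axis z_3 = (0.0000,0.5000,0.8660); lever o_n−o_3 = (-1.0000,3.0000,1.7321)
cross product → J_v[:, 3] = (-1.7321,-0.8660,0.5000)
J_ω[:, 3] = z_3
entry J[1][3] = -0.8660

-0.866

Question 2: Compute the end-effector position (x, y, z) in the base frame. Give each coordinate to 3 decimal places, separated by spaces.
after link 1: o_1 = (0.0000, 1.0000, 3.0000)
after link 2: o_2 = (2.0000, -1.5981, 4.5000)
after link 3: o_3 = (5.0000, 1.0000, 3.0000)
after link 4: o_4 = (4.0000, 4.0000, 4.7321)

4.000 4.000 4.732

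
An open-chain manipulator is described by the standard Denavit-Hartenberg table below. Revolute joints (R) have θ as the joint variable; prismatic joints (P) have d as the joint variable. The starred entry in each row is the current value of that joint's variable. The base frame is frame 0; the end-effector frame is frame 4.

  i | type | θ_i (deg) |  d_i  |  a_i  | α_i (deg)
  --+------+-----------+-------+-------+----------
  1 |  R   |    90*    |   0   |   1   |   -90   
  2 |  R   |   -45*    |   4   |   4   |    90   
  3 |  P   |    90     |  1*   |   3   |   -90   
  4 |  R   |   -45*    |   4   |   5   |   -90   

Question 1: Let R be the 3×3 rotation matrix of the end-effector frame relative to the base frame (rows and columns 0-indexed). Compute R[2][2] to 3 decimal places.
End-effector z-axis (col 2 of R) = (-0.7071,0.5000,-0.5000)
R[2][2] = -0.5000

-0.500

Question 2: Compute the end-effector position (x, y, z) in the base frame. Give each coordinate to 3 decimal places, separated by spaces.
after link 1: o_1 = (0.0000, 1.0000, 0.0000)
after link 2: o_2 = (-4.0000, 3.8284, 2.8284)
after link 3: o_3 = (-7.0000, 3.1213, 3.5355)
after link 4: o_4 = (-10.5355, -2.2071, 3.2071)

-10.536 -2.207 3.207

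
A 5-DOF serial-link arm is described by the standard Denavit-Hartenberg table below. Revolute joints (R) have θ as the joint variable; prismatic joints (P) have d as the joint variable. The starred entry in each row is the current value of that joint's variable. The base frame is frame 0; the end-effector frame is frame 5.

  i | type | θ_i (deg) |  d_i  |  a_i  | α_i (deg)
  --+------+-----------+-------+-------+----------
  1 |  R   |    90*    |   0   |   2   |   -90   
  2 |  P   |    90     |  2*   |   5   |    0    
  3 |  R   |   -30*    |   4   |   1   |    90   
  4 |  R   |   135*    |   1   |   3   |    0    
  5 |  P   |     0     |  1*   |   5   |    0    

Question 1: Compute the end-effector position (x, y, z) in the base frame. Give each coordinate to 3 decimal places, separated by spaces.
-11.657 1.404 0.033

after link 1: o_1 = (0.0000, 2.0000, 0.0000)
after link 2: o_2 = (-2.0000, 2.0000, -5.0000)
after link 3: o_3 = (-6.0000, 2.5000, -5.8660)
after link 4: o_4 = (-8.1213, 2.3054, -3.5289)
after link 5: o_5 = (-11.6569, 1.4036, 0.0330)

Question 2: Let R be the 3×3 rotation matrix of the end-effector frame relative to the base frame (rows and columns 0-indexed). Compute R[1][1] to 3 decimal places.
-0.354

End-effector y-axis (col 1 of R) = (0.7071,-0.3536,0.6124)
R[1][1] = -0.3536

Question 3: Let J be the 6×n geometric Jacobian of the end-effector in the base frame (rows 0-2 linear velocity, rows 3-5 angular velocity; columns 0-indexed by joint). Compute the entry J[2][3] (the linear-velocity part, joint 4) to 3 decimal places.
4.899

axis z_3 = (0.0000,0.8660,0.5000); lever o_n−o_3 = (-5.6569,-1.0964,5.8990)
cross product → J_v[:, 3] = (5.6569,-2.8284,4.8990)
J_ω[:, 3] = z_3
entry J[2][3] = 4.8990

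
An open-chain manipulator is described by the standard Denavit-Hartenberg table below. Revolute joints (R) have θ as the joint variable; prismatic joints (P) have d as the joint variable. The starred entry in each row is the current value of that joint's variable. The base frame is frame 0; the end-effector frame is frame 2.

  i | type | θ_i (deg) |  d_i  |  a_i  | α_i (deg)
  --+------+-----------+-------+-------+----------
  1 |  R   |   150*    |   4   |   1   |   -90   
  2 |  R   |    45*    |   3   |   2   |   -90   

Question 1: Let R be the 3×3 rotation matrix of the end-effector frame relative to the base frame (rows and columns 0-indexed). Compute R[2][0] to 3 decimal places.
End-effector x-axis (col 0 of R) = (-0.6124,0.3536,-0.7071)
R[2][0] = -0.7071

-0.707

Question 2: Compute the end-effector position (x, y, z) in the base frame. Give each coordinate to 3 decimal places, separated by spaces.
after link 1: o_1 = (-0.8660, 0.5000, 4.0000)
after link 2: o_2 = (-3.5908, -1.3910, 2.5858)

-3.591 -1.391 2.586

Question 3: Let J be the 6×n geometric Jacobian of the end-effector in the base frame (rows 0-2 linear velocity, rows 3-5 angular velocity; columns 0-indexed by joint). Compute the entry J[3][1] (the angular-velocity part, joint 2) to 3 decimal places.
-0.500

axis z_1 = (-0.5000,-0.8660,0.0000); lever o_n−o_1 = (-2.7247,-1.8910,-1.4142)
cross product → J_v[:, 1] = (1.2247,-0.7071,-1.4142)
J_ω[:, 1] = z_1
entry J[3][1] = -0.5000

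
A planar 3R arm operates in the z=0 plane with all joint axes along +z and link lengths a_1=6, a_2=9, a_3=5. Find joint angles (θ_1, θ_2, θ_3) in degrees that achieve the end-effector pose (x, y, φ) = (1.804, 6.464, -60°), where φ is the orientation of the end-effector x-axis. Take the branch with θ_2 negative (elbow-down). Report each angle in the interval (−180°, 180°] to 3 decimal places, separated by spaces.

150.000 -90.001 -119.999

wrist centre = target − a_3·(cos φ, sin φ) = (-0.6960, 10.7941)
cos θ_2 = (116.9976−6²−9²)/(2·6·9) = -0.0000; θ_2 = -90.0013° (elbow-down)
β = atan2(10.7941,-0.6960) = 93.6893°; ψ = atan2(-9.0000,5.9998) = -56.3108°
θ_1 = β − ψ = 150.0001°
θ_3 = φ − θ_1 − θ_2 = -119.9988° (wrapped to (-180°,180°])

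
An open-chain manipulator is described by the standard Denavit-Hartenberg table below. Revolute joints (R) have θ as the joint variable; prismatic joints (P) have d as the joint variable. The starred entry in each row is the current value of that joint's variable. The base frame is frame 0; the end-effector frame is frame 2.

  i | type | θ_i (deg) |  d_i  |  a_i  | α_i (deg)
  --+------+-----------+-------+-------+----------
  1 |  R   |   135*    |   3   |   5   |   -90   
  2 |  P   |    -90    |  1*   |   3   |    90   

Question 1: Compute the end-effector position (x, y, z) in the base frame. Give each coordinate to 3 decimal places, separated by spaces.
after link 1: o_1 = (-3.5355, 3.5355, 3.0000)
after link 2: o_2 = (-4.2426, 2.8284, 6.0000)

-4.243 2.828 6.000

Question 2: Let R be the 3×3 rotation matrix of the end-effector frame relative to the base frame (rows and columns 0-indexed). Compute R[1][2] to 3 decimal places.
-0.707

End-effector z-axis (col 2 of R) = (0.7071,-0.7071,0.0000)
R[1][2] = -0.7071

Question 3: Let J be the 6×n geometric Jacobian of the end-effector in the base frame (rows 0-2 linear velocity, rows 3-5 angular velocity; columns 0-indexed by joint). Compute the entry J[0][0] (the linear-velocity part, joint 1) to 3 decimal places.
-2.828

axis z_0 = ẑ; lever o_n−o_0 = (-4.2426,2.8284,6.0000)
cross product → J_v[:, 0] = (-2.8284,-4.2426,0.0000)
J_ω[:, 0] = z_0
entry J[0][0] = -2.8284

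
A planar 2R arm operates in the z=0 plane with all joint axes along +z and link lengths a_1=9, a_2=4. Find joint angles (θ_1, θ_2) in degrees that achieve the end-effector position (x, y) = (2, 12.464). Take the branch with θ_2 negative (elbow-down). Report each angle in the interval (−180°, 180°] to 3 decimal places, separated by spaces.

cos θ_2 = (159.3513−9²−4²)/(2·9·4) = 0.8660; θ_2 = -30.0040° (elbow-down)
β = atan2(12.4640,2.0000) = 80.8839°; ψ = atan2(-2.0002,12.4640) = -9.1172°
θ_1 = β − ψ = 90.0011°

90.001 -30.004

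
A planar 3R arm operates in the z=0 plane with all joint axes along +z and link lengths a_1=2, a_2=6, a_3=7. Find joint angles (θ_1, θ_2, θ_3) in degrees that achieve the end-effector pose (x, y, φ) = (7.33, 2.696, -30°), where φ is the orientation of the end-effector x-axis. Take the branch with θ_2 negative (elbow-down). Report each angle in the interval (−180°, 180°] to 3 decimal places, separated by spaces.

wrist centre = target − a_3·(cos φ, sin φ) = (1.2678, 6.1960)
cos θ_2 = (39.9978−2²−6²)/(2·2·6) = -0.0001; θ_2 = -90.0053° (elbow-down)
β = atan2(6.1960,1.2678) = 78.4358°; ψ = atan2(-6.0000,1.9994) = -71.5698°
θ_1 = β − ψ = 150.0056°
θ_3 = φ − θ_1 − θ_2 = -90.0003° (wrapped to (-180°,180°])

150.006 -90.005 -90.000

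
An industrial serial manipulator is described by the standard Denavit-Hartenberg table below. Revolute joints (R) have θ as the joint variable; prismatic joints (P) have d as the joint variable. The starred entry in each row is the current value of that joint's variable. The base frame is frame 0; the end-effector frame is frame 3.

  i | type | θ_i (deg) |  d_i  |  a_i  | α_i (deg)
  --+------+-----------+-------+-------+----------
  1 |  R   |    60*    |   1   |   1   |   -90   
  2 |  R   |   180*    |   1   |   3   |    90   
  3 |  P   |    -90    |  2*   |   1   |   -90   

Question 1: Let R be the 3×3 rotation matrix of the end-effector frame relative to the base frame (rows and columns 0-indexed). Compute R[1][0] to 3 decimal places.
-0.500

End-effector x-axis (col 0 of R) = (0.8660,-0.5000,-0.0000)
R[1][0] = -0.5000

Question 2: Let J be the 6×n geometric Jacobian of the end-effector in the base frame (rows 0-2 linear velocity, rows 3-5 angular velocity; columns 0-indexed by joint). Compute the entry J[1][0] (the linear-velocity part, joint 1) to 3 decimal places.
-1.000

axis z_0 = ẑ; lever o_n−o_0 = (-1.0000,-1.7321,-1.0000)
cross product → J_v[:, 0] = (1.7321,-1.0000,0.0000)
J_ω[:, 0] = z_0
entry J[1][0] = -1.0000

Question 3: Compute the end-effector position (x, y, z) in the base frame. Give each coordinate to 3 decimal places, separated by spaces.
-1.000 -1.732 -1.000

after link 1: o_1 = (0.5000, 0.8660, 1.0000)
after link 2: o_2 = (-1.8660, -1.2321, 1.0000)
after link 3: o_3 = (-1.0000, -1.7321, -1.0000)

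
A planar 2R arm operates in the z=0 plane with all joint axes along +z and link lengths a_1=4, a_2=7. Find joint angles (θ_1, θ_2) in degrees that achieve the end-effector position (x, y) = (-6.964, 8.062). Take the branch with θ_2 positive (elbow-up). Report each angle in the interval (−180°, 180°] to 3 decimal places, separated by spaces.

111.635 30.009

cos θ_2 = (113.4931−4²−7²)/(2·4·7) = 0.8659; θ_2 = 30.0088° (elbow-up)
β = atan2(8.0620,-6.9640) = 130.8206°; ψ = atan2(3.5009,10.0616) = 19.1852°
θ_1 = β − ψ = 111.6354°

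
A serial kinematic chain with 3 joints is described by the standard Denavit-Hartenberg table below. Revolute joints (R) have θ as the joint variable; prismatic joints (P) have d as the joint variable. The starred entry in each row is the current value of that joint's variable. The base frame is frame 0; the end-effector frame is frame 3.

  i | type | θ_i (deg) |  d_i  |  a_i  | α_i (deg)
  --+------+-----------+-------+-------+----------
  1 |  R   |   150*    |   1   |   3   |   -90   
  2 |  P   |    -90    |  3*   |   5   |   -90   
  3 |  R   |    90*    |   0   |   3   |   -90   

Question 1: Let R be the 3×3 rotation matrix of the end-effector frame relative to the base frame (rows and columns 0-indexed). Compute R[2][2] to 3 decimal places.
-1.000

End-effector z-axis (col 2 of R) = (0.0000,0.0000,-1.0000)
R[2][2] = -1.0000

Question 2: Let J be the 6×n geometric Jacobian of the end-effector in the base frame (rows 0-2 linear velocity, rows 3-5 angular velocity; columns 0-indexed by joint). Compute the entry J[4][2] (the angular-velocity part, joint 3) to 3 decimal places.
0.500

axis z_2 = (-0.8660,0.5000,-0.0000); lever o_n−o_2 = (1.5000,2.5981,0.0000)
cross product → J_v[:, 2] = (0.0000,-0.0000,-3.0000)
J_ω[:, 2] = z_2
entry J[4][2] = 0.5000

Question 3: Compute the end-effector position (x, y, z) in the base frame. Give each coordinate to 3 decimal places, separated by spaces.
after link 1: o_1 = (-2.5981, 1.5000, 1.0000)
after link 2: o_2 = (-4.0981, -1.0981, 6.0000)
after link 3: o_3 = (-2.5981, 1.5000, 6.0000)

-2.598 1.500 6.000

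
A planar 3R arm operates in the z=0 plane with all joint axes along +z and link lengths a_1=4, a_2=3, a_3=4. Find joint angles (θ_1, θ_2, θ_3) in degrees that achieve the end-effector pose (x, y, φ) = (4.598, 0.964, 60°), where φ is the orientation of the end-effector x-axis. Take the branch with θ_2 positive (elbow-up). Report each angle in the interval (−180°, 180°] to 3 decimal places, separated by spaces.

-90.002 120.000 30.002

wrist centre = target − a_3·(cos φ, sin φ) = (2.5980, -2.5001)
cos θ_2 = (13.0001−4²−3²)/(2·4·3) = -0.5000; θ_2 = 119.9997° (elbow-up)
β = atan2(-2.5001,2.5980) = -43.8999°; ψ = atan2(2.5981,2.5000) = 46.1020°
θ_1 = β − ψ = -90.0019°
θ_3 = φ − θ_1 − θ_2 = 30.0022° (wrapped to (-180°,180°])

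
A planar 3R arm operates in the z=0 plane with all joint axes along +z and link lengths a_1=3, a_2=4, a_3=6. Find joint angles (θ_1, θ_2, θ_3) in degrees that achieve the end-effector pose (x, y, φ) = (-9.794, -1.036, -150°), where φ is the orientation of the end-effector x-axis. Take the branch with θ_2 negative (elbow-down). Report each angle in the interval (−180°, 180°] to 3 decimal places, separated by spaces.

-149.996 -90.006 90.002

wrist centre = target − a_3·(cos φ, sin φ) = (-4.5978, 1.9640)
cos θ_2 = (24.9975−3²−4²)/(2·3·4) = -0.0001; θ_2 = -90.0060° (elbow-down)
β = atan2(1.9640,-4.5978) = 156.8699°; ψ = atan2(-4.0000,2.9996) = -53.1339°
θ_1 = β − ψ = 210.0039°
θ_3 = φ − θ_1 − θ_2 = 90.0021° (wrapped to (-180°,180°])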